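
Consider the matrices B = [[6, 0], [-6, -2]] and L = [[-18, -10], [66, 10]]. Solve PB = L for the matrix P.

B is on the right of P, so right-multiply by B⁻¹: P = LB⁻¹.
det B = -12, so B⁻¹ = [[1/6, 0], [-1/2, -1/2]].
P = LB⁻¹ = [[-18, -10], [66, 10]] · [[1/6, 0], [-1/2, -1/2]] = [[2, 5], [6, -5]].

P = [[2, 5], [6, -5]]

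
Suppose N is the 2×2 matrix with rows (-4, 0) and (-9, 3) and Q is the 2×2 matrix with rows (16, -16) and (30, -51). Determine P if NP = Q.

Left-multiplying both sides by N⁻¹ gives P = N⁻¹Q.
det N = -12, so N⁻¹ = [[-1/4, 0], [-3/4, 1/3]].
P = N⁻¹Q = [[-1/4, 0], [-3/4, 1/3]] · [[16, -16], [30, -51]] = [[-4, 4], [-2, -5]].

P = [[-4, 4], [-2, -5]]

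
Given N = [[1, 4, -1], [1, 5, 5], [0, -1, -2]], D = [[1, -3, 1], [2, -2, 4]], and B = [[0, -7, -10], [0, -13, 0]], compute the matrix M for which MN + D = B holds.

MN = B − D = [[-1, -4, -11], [-2, -11, -4]].
N is on the right of M, so right-multiply by N⁻¹: M = (B − D)N⁻¹.
det N = 4, so N⁻¹ = [[-5/4, 9/4, 25/4], [1/2, -1/2, -3/2], [-1/4, 1/4, 1/4]].
M = (B − D)N⁻¹ = [[2, -3, -3], [-2, 0, 3]].

M = [[2, -3, -3], [-2, 0, 3]]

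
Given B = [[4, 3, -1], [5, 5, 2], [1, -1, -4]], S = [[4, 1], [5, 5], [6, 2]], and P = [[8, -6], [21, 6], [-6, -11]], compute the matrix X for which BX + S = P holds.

X = [[1, -1], [1, 0], [3, 3]]

BX = P − S = [[4, -7], [16, 1], [-12, -13]].
Left-multiplying both sides by B⁻¹ gives X = B⁻¹(P − S).
det B = 4, so B⁻¹ = [[-9/2, 13/4, 11/4], [11/2, -15/4, -13/4], [-5/2, 7/4, 5/4]].
X = B⁻¹(P − S) = [[1, -1], [1, 0], [3, 3]].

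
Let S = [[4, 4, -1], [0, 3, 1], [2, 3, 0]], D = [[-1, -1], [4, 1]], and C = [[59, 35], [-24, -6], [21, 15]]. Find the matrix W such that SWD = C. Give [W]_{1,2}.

Left-multiply by S⁻¹ and right-multiply by D⁻¹: W = S⁻¹CD⁻¹.
det S = 2, so S⁻¹ = [[-3/2, -3/2, 7/2], [1, 1, -2], [-3, -2, 6]].
det D = 3, so D⁻¹ = [[1/3, 1/3], [-4/3, -1/3]].
S⁻¹C = [[21, 9], [-7, -1], [-3, -3]].
W = (S⁻¹C)D⁻¹ = [[-5, 4], [-1, -2], [3, 0]].

4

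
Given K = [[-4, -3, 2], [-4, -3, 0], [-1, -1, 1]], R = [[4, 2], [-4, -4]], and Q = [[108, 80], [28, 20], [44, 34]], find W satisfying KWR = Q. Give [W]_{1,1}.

-4

Isolating W: multiply by K⁻¹ from the left and R⁻¹ from the right, so W = K⁻¹QR⁻¹.
det K = 2, so K⁻¹ = [[-3/2, 1/2, 3], [2, -1, -4], [1/2, -1/2, 0]].
det R = -8; the adjugate gives R⁻¹ = [[1/2, 1/4], [-1/2, -1/2]].
K⁻¹Q = [[-16, -8], [12, 4], [40, 30]].
W = (K⁻¹Q)R⁻¹ = [[-4, 0], [4, 1], [5, -5]].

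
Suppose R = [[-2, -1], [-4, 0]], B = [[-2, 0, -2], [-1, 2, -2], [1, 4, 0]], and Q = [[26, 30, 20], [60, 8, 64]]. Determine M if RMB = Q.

M = [[5, 3, -2], [-3, -3, -5]]

Isolating M: multiply by R⁻¹ from the left and B⁻¹ from the right, so M = R⁻¹QB⁻¹.
det R = -4, so R⁻¹ = [[0, -1/4], [-1, 1/2]].
B has determinant -4; B⁻¹ = [[-2, 2, -1], [1/2, -1/2, 1/2], [3/2, -2, 1]].
R⁻¹Q = [[-15, -2, -16], [4, -26, 12]].
M = (R⁻¹Q)B⁻¹ = [[5, 3, -2], [-3, -3, -5]].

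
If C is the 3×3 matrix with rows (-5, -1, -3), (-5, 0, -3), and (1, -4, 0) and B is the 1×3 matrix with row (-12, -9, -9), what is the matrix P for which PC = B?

P = [[-3, 6, 3]]

Right-multiplying both sides by C⁻¹ gives P = BC⁻¹.
det C = 3, so C⁻¹ = [[-4, 4, 1], [-1, 1, 0], [20/3, -7, -5/3]].
P = BC⁻¹ = [[-12, -9, -9]] · [[-4, 4, 1], [-1, 1, 0], [20/3, -7, -5/3]] = [[-3, 6, 3]].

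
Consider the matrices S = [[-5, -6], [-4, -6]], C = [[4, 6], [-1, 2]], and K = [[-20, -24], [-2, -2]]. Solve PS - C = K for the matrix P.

P = [[4, -1], [3, -3]]

PS = K + C = [[-16, -18], [-3, 0]].
Since S sits to the right of P, P = (K + C)S⁻¹.
det S = 6, so S⁻¹ = [[-1, 1], [2/3, -5/6]].
P = (K + C)S⁻¹ = [[4, -1], [3, -3]].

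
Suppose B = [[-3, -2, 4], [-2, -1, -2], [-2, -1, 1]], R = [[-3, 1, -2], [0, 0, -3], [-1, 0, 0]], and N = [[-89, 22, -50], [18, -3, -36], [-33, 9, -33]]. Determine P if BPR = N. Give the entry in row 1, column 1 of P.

Left-multiply by B⁻¹ and right-multiply by R⁻¹: P = B⁻¹NR⁻¹.
det B = -3; the adjugate gives B⁻¹ = [[1, 2/3, -8/3], [-2, -5/3, 14/3], [0, -1/3, 1/3]].
det R = 3; the adjugate gives R⁻¹ = [[0, 0, -1], [1, -2/3, -3], [0, -1/3, 0]].
B⁻¹N = [[11, -4, 14], [-6, 3, 6], [-17, 4, 1]].
P = (B⁻¹N)R⁻¹ = [[-4, -2, 1], [3, -4, -3], [4, -3, 5]].

-4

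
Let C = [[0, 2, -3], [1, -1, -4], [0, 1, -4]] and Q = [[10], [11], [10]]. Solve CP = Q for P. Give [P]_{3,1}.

-2

Since C multiplies P on the left, P = C⁻¹Q.
det C = 5, so C⁻¹ = [[8/5, 1, -11/5], [4/5, 0, -3/5], [1/5, 0, -2/5]].
P = C⁻¹Q = [[8/5, 1, -11/5], [4/5, 0, -3/5], [1/5, 0, -2/5]] · [[10], [11], [10]] = [[5], [2], [-2]].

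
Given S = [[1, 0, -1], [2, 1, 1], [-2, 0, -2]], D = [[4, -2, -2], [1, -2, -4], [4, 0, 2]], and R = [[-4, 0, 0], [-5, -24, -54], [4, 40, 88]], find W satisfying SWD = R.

W = [[4, 1, -5], [-3, 0, 3], [0, 5, -1]]

Isolating W: multiply by S⁻¹ from the left and D⁻¹ from the right, so W = S⁻¹RD⁻¹.
det S = -4; the adjugate gives S⁻¹ = [[1/2, 0, -1/4], [-1/2, 1, 3/4], [-1/2, 0, -1/4]].
det D = 4, so D⁻¹ = [[-1, 1, 1], [-9/2, 4, 7/2], [2, -2, -3/2]].
S⁻¹R = [[-3, -10, -22], [0, 6, 12], [1, -10, -22]].
W = (S⁻¹R)D⁻¹ = [[4, 1, -5], [-3, 0, 3], [0, 5, -1]].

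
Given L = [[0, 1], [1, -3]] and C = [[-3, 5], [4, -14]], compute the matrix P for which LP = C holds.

P = [[-5, 1], [-3, 5]]

L is on the left of P, so left-multiply by L⁻¹: P = L⁻¹C.
det L = -1; the adjugate gives L⁻¹ = [[3, 1], [1, 0]].
P = L⁻¹C = [[3, 1], [1, 0]] · [[-3, 5], [4, -14]] = [[-5, 1], [-3, 5]].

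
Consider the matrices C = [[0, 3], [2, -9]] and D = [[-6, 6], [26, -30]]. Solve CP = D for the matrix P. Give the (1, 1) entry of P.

4

Left-multiplying both sides by C⁻¹ gives P = C⁻¹D.
C has determinant -6; C⁻¹ = [[3/2, 1/2], [1/3, 0]].
P = C⁻¹D = [[3/2, 1/2], [1/3, 0]] · [[-6, 6], [26, -30]] = [[4, -6], [-2, 2]].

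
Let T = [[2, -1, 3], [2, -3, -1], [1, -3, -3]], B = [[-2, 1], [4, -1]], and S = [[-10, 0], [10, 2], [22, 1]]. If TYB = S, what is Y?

Isolating Y: multiply by T⁻¹ from the left and B⁻¹ from the right, so Y = T⁻¹SB⁻¹.
T has determinant -2; T⁻¹ = [[-3, 6, -5], [-5/2, 9/2, -4], [3/2, -5/2, 2]].
det B = -2, so B⁻¹ = [[1/2, 1/2], [2, 1]].
T⁻¹S = [[-20, 7], [-18, 5], [4, -3]].
Y = (T⁻¹S)B⁻¹ = [[4, -3], [1, -4], [-4, -1]].

Y = [[4, -3], [1, -4], [-4, -1]]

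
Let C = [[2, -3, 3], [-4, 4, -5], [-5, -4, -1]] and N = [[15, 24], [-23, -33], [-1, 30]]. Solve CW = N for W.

W = [[6, -3], [-6, -5], [-5, 5]]

C is on the left of W, so left-multiply by C⁻¹: W = C⁻¹N.
det C = -3; the adjugate gives C⁻¹ = [[8, 5, -1], [-7, -13/3, 2/3], [-12, -23/3, 4/3]].
W = C⁻¹N = [[8, 5, -1], [-7, -13/3, 2/3], [-12, -23/3, 4/3]] · [[15, 24], [-23, -33], [-1, 30]] = [[6, -3], [-6, -5], [-5, 5]].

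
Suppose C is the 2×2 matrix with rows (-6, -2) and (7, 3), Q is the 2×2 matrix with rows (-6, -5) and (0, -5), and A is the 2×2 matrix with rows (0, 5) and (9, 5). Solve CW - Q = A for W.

W = [[0, 0], [3, 0]]

CW = A + Q = [[-6, 0], [9, 0]].
C is on the left of W, so left-multiply by C⁻¹: W = C⁻¹(A + Q).
C has determinant -4; C⁻¹ = [[-3/4, -1/2], [7/4, 3/2]].
W = C⁻¹(A + Q) = [[0, 0], [3, 0]].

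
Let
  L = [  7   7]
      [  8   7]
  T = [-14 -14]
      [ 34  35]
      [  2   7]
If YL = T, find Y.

Y = [[-2, 0], [6, -1], [6, -5]]

L is on the right of Y, so right-multiply by L⁻¹: Y = TL⁻¹.
det L = -7, so L⁻¹ = [[-1, 1], [8/7, -1]].
Y = TL⁻¹ = [[-14, -14], [34, 35], [2, 7]] · [[-1, 1], [8/7, -1]] = [[-2, 0], [6, -1], [6, -5]].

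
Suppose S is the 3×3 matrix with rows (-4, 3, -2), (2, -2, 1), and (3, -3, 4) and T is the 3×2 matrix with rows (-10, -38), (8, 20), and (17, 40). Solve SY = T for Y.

S is on the left of Y, so left-multiply by S⁻¹: Y = S⁻¹T.
S has determinant 5; S⁻¹ = [[-1, -6/5, -1/5], [-1, -2, 0], [0, -3/5, 2/5]].
Y = S⁻¹T = [[-1, -6/5, -1/5], [-1, -2, 0], [0, -3/5, 2/5]] · [[-10, -38], [8, 20], [17, 40]] = [[-3, 6], [-6, -2], [2, 4]].

Y = [[-3, 6], [-6, -2], [2, 4]]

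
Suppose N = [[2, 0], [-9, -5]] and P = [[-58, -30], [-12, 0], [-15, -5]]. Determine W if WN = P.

W = [[-2, 6], [-6, 0], [-3, 1]]

N is on the right of W, so right-multiply by N⁻¹: W = PN⁻¹.
det N = -10, so N⁻¹ = [[1/2, 0], [-9/10, -1/5]].
W = PN⁻¹ = [[-58, -30], [-12, 0], [-15, -5]] · [[1/2, 0], [-9/10, -1/5]] = [[-2, 6], [-6, 0], [-3, 1]].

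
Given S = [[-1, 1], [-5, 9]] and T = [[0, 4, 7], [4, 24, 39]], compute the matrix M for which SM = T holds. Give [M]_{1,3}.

-6

Left-multiplying both sides by S⁻¹ gives M = S⁻¹T.
S has determinant -4; S⁻¹ = [[-9/4, 1/4], [-5/4, 1/4]].
M = S⁻¹T = [[-9/4, 1/4], [-5/4, 1/4]] · [[0, 4, 7], [4, 24, 39]] = [[1, -3, -6], [1, 1, 1]].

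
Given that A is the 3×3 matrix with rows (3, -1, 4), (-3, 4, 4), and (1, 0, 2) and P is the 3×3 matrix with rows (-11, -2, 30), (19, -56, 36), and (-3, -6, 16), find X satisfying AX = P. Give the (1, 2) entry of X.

A is on the left of X, so left-multiply by A⁻¹: X = A⁻¹P.
det A = -2; the adjugate gives A⁻¹ = [[-4, -1, 10], [-5, -1, 12], [2, 1/2, -9/2]].
X = A⁻¹P = [[-4, -1, 10], [-5, -1, 12], [2, 1/2, -9/2]] · [[-11, -2, 30], [19, -56, 36], [-3, -6, 16]] = [[-5, 4, 4], [0, -6, 6], [1, -5, 6]].

4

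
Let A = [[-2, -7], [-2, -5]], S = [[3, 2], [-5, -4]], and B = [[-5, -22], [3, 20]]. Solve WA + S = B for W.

WA = B − S = [[-8, -24], [8, 24]].
A is on the right of W, so right-multiply by A⁻¹: W = (B − S)A⁻¹.
det A = -4, so A⁻¹ = [[5/4, -7/4], [-1/2, 1/2]].
W = (B − S)A⁻¹ = [[2, 2], [-2, -2]].

W = [[2, 2], [-2, -2]]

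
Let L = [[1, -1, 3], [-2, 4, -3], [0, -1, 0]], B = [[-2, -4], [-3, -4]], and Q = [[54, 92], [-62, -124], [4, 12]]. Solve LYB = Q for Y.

Isolating Y: multiply by L⁻¹ from the left and B⁻¹ from the right, so Y = L⁻¹QB⁻¹.
det L = 3; the adjugate gives L⁻¹ = [[-1, -1, -3], [0, 0, -1], [2/3, 1/3, 2/3]].
det B = -4; the adjugate gives B⁻¹ = [[1, -1], [-3/4, 1/2]].
L⁻¹Q = [[-4, -4], [-4, -12], [18, 28]].
Y = (L⁻¹Q)B⁻¹ = [[-1, 2], [5, -2], [-3, -4]].

Y = [[-1, 2], [5, -2], [-3, -4]]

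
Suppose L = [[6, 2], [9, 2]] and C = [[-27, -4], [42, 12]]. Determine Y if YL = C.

Since L sits to the right of Y, Y = CL⁻¹.
det L = -6; the adjugate gives L⁻¹ = [[-1/3, 1/3], [3/2, -1]].
Y = CL⁻¹ = [[-27, -4], [42, 12]] · [[-1/3, 1/3], [3/2, -1]] = [[3, -5], [4, 2]].

Y = [[3, -5], [4, 2]]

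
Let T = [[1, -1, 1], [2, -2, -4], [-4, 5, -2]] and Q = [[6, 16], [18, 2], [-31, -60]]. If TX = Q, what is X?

X = [[2, 5], [-5, -6], [-1, 5]]

T is on the left of X, so left-multiply by T⁻¹: X = T⁻¹Q.
det T = 6, so T⁻¹ = [[4, 1/2, 1], [10/3, 1/3, 1], [1/3, -1/6, 0]].
X = T⁻¹Q = [[4, 1/2, 1], [10/3, 1/3, 1], [1/3, -1/6, 0]] · [[6, 16], [18, 2], [-31, -60]] = [[2, 5], [-5, -6], [-1, 5]].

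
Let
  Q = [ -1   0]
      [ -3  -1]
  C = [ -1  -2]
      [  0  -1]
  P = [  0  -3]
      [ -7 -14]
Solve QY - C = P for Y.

QY = P + C = [[-1, -5], [-7, -15]].
Left-multiplying both sides by Q⁻¹ gives Y = Q⁻¹(P + C).
det Q = 1; the adjugate gives Q⁻¹ = [[-1, 0], [3, -1]].
Y = Q⁻¹(P + C) = [[1, 5], [4, 0]].

Y = [[1, 5], [4, 0]]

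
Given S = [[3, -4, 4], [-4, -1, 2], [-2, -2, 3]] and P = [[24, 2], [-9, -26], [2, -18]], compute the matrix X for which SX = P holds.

Left-multiplying both sides by S⁻¹ gives X = S⁻¹P.
det S = -5; the adjugate gives S⁻¹ = [[-1/5, -4/5, 4/5], [-8/5, -17/5, 22/5], [-6/5, -14/5, 19/5]].
X = S⁻¹P = [[-1/5, -4/5, 4/5], [-8/5, -17/5, 22/5], [-6/5, -14/5, 19/5]] · [[24, 2], [-9, -26], [2, -18]] = [[4, 6], [1, 6], [4, 2]].

X = [[4, 6], [1, 6], [4, 2]]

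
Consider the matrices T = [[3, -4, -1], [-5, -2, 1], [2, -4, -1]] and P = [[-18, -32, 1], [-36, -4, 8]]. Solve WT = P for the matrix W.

W = [[2, 6, 3], [-2, 6, 0]]

T is on the right of W, so right-multiply by T⁻¹: W = PT⁻¹.
T has determinant 6; T⁻¹ = [[1, 0, -1], [-1/2, -1/6, 1/3], [4, 2/3, -13/3]].
W = PT⁻¹ = [[-18, -32, 1], [-36, -4, 8]] · [[1, 0, -1], [-1/2, -1/6, 1/3], [4, 2/3, -13/3]] = [[2, 6, 3], [-2, 6, 0]].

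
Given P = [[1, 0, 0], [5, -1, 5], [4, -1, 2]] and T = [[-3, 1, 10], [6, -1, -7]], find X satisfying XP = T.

P is on the right of X, so right-multiply by P⁻¹: X = TP⁻¹.
P has determinant 3; P⁻¹ = [[1, 0, 0], [10/3, 2/3, -5/3], [-1/3, 1/3, -1/3]].
X = TP⁻¹ = [[-3, 1, 10], [6, -1, -7]] · [[1, 0, 0], [10/3, 2/3, -5/3], [-1/3, 1/3, -1/3]] = [[-3, 4, -5], [5, -3, 4]].

X = [[-3, 4, -5], [5, -3, 4]]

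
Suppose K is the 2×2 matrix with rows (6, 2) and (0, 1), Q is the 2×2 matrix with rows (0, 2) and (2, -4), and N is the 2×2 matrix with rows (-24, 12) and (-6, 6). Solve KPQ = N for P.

P = K⁻¹NQ⁻¹ (apply K⁻¹ on the left and Q⁻¹ on the right).
K has determinant 6; K⁻¹ = [[1/6, -1/3], [0, 1]].
det Q = -4, so Q⁻¹ = [[1, 1/2], [1/2, 0]].
K⁻¹N = [[-2, 0], [-6, 6]].
P = (K⁻¹N)Q⁻¹ = [[-2, -1], [-3, -3]].

P = [[-2, -1], [-3, -3]]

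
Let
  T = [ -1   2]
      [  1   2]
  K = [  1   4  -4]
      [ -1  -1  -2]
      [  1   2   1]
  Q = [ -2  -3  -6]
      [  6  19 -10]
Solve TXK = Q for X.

Left-multiply by T⁻¹ and right-multiply by K⁻¹: X = T⁻¹QK⁻¹.
det T = -4; the adjugate gives T⁻¹ = [[-1/2, 1/2], [1/4, 1/4]].
K has determinant 3; K⁻¹ = [[1, -4, -4], [-1/3, 5/3, 2], [-1/3, 2/3, 1]].
T⁻¹Q = [[4, 11, -2], [1, 4, -4]].
X = (T⁻¹Q)K⁻¹ = [[1, 1, 4], [1, 0, 0]].

X = [[1, 1, 4], [1, 0, 0]]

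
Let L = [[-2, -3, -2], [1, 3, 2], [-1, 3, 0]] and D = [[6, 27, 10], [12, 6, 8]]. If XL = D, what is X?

X = [[-5, 0, 4], [-6, -2, -2]]

Right-multiplying both sides by L⁻¹ gives X = DL⁻¹.
L has determinant 6; L⁻¹ = [[-1, -1, 0], [-1/3, -1/3, 1/3], [1, 3/2, -1/2]].
X = DL⁻¹ = [[6, 27, 10], [12, 6, 8]] · [[-1, -1, 0], [-1/3, -1/3, 1/3], [1, 3/2, -1/2]] = [[-5, 0, 4], [-6, -2, -2]].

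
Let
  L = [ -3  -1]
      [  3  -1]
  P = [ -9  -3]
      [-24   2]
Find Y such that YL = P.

L is on the right of Y, so right-multiply by L⁻¹: Y = PL⁻¹.
L has determinant 6; L⁻¹ = [[-1/6, 1/6], [-1/2, -1/2]].
Y = PL⁻¹ = [[-9, -3], [-24, 2]] · [[-1/6, 1/6], [-1/2, -1/2]] = [[3, 0], [3, -5]].

Y = [[3, 0], [3, -5]]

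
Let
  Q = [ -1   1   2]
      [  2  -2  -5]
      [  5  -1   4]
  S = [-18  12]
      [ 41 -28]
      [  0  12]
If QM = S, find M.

Q is on the left of M, so left-multiply by Q⁻¹: M = Q⁻¹S.
det Q = -4, so Q⁻¹ = [[13/4, 3/2, 1/4], [33/4, 7/2, 1/4], [-2, -1, 0]].
M = Q⁻¹S = [[13/4, 3/2, 1/4], [33/4, 7/2, 1/4], [-2, -1, 0]] · [[-18, 12], [41, -28], [0, 12]] = [[3, 0], [-5, 4], [-5, 4]].

M = [[3, 0], [-5, 4], [-5, 4]]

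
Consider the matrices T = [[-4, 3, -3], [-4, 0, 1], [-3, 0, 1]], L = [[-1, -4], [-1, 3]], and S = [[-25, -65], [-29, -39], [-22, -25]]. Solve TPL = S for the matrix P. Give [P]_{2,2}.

2

P = T⁻¹SL⁻¹ (apply T⁻¹ on the left and L⁻¹ on the right).
T has determinant 3; T⁻¹ = [[0, -1, 1], [1/3, -13/3, 16/3], [0, -3, 4]].
L has determinant -7; L⁻¹ = [[-3/7, -4/7], [-1/7, 1/7]].
T⁻¹S = [[7, 14], [0, 14], [-1, 17]].
P = (T⁻¹S)L⁻¹ = [[-5, -2], [-2, 2], [-2, 3]].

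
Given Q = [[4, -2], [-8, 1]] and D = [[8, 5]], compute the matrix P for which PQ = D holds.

P = [[-4, -3]]

Since Q sits to the right of P, P = DQ⁻¹.
Q has determinant -12; Q⁻¹ = [[-1/12, -1/6], [-2/3, -1/3]].
P = DQ⁻¹ = [[8, 5]] · [[-1/12, -1/6], [-2/3, -1/3]] = [[-4, -3]].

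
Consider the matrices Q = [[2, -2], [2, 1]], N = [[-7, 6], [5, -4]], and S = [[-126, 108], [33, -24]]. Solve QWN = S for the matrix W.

W = [[5, 5], [-4, 5]]

Isolating W: multiply by Q⁻¹ from the left and N⁻¹ from the right, so W = Q⁻¹SN⁻¹.
Q has determinant 6; Q⁻¹ = [[1/6, 1/3], [-1/3, 1/3]].
N has determinant -2; N⁻¹ = [[2, 3], [5/2, 7/2]].
Q⁻¹S = [[-10, 10], [53, -44]].
W = (Q⁻¹S)N⁻¹ = [[5, 5], [-4, 5]].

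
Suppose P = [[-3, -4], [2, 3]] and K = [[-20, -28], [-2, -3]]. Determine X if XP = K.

X = [[4, -4], [0, -1]]

Since P sits to the right of X, X = KP⁻¹.
det P = -1, so P⁻¹ = [[-3, -4], [2, 3]].
X = KP⁻¹ = [[-20, -28], [-2, -3]] · [[-3, -4], [2, 3]] = [[4, -4], [0, -1]].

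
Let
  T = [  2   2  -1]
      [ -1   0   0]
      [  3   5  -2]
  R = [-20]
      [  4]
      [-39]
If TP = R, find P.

P = [[-4], [-3], [6]]

Since T multiplies P on the left, P = T⁻¹R.
det T = 1; the adjugate gives T⁻¹ = [[0, -1, 0], [-2, -1, 1], [-5, -4, 2]].
P = T⁻¹R = [[0, -1, 0], [-2, -1, 1], [-5, -4, 2]] · [[-20], [4], [-39]] = [[-4], [-3], [6]].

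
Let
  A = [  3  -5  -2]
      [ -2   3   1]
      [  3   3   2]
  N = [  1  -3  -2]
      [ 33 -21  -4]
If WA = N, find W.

A is on the right of W, so right-multiply by A⁻¹: W = NA⁻¹.
A has determinant 4; A⁻¹ = [[3/4, 1, 1/4], [7/4, 3, 1/4], [-15/4, -6, -1/4]].
W = NA⁻¹ = [[1, -3, -2], [33, -21, -4]] · [[3/4, 1, 1/4], [7/4, 3, 1/4], [-15/4, -6, -1/4]] = [[3, 4, 0], [3, -6, 4]].

W = [[3, 4, 0], [3, -6, 4]]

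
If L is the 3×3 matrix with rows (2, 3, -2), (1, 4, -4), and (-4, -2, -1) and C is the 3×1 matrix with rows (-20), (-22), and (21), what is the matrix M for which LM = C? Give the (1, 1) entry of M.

-2

Since L multiplies M on the left, M = L⁻¹C.
det L = -1, so L⁻¹ = [[12, -7, 4], [-17, 10, -6], [-14, 8, -5]].
M = L⁻¹C = [[12, -7, 4], [-17, 10, -6], [-14, 8, -5]] · [[-20], [-22], [21]] = [[-2], [-6], [-1]].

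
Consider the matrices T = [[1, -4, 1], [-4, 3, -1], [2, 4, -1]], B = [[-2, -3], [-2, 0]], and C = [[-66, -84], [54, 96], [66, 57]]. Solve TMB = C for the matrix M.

M = [[3, -3], [-5, -1], [5, 4]]

Isolating M: multiply by T⁻¹ from the left and B⁻¹ from the right, so M = T⁻¹CB⁻¹.
T has determinant 3; T⁻¹ = [[1/3, 0, 1/3], [-2, -1, -1], [-22/3, -4, -13/3]].
B has determinant -6; B⁻¹ = [[0, -1/2], [-1/3, 1/3]].
T⁻¹C = [[0, -9], [12, 15], [-18, -15]].
M = (T⁻¹C)B⁻¹ = [[3, -3], [-5, -1], [5, 4]].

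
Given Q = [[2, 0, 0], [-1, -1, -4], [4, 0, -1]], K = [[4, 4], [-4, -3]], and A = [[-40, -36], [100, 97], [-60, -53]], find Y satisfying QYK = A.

Y = Q⁻¹AK⁻¹ (apply Q⁻¹ on the left and K⁻¹ on the right).
det Q = 2, so Q⁻¹ = [[1/2, 0, 0], [-17/2, -1, 4], [2, 0, -1]].
K has determinant 4; K⁻¹ = [[-3/4, -1], [1, 1]].
Q⁻¹A = [[-20, -18], [0, -3], [-20, -19]].
Y = (Q⁻¹A)K⁻¹ = [[-3, 2], [-3, -3], [-4, 1]].

Y = [[-3, 2], [-3, -3], [-4, 1]]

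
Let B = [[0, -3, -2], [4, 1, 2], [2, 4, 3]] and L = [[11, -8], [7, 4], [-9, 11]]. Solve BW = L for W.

W = [[3, 0], [-3, 2], [-1, 1]]

Left-multiplying both sides by B⁻¹ gives W = B⁻¹L.
det B = -4, so B⁻¹ = [[5/4, -1/4, 1], [2, -1, 2], [-7/2, 3/2, -3]].
W = B⁻¹L = [[5/4, -1/4, 1], [2, -1, 2], [-7/2, 3/2, -3]] · [[11, -8], [7, 4], [-9, 11]] = [[3, 0], [-3, 2], [-1, 1]].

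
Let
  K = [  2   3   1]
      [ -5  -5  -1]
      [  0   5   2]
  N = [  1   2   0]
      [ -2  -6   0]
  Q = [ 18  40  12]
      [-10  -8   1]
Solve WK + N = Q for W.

WK = Q − N = [[17, 38, 12], [-8, -2, 1]].
Right-multiplying both sides by K⁻¹ gives W = (Q − N)K⁻¹.
K has determinant -5; K⁻¹ = [[1, 1/5, -2/5], [-2, -4/5, 3/5], [5, 2, -1]].
W = (Q − N)K⁻¹ = [[1, -3, 4], [1, 2, 1]].

W = [[1, -3, 4], [1, 2, 1]]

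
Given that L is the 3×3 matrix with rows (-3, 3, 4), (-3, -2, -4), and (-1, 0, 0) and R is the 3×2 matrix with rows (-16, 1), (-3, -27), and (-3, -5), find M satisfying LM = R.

Since L multiplies M on the left, M = L⁻¹R.
L has determinant 4; L⁻¹ = [[0, 0, -1], [1, 1, -6], [-1/2, -3/4, 15/4]].
M = L⁻¹R = [[0, 0, -1], [1, 1, -6], [-1/2, -3/4, 15/4]] · [[-16, 1], [-3, -27], [-3, -5]] = [[3, 5], [-1, 4], [-1, 1]].

M = [[3, 5], [-1, 4], [-1, 1]]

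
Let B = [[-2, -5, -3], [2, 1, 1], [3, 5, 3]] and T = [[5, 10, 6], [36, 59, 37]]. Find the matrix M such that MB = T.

M = [[-1, 0, 1], [-5, 4, 6]]

Right-multiplying both sides by B⁻¹ gives M = TB⁻¹.
det B = -2; the adjugate gives B⁻¹ = [[1, 0, 1], [3/2, -3/2, 2], [-7/2, 5/2, -4]].
M = TB⁻¹ = [[5, 10, 6], [36, 59, 37]] · [[1, 0, 1], [3/2, -3/2, 2], [-7/2, 5/2, -4]] = [[-1, 0, 1], [-5, 4, 6]].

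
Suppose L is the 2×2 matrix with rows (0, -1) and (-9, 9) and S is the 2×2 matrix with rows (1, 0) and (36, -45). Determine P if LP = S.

P = [[-5, 5], [-1, 0]]

L is on the left of P, so left-multiply by L⁻¹: P = L⁻¹S.
det L = -9, so L⁻¹ = [[-1, -1/9], [-1, 0]].
P = L⁻¹S = [[-1, -1/9], [-1, 0]] · [[1, 0], [36, -45]] = [[-5, 5], [-1, 0]].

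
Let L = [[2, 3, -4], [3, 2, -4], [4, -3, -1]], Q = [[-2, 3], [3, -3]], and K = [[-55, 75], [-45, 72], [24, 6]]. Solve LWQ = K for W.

W = [[5, 3], [-2, -5], [-4, -1]]

W = L⁻¹KQ⁻¹ (apply L⁻¹ on the left and Q⁻¹ on the right).
det L = 1, so L⁻¹ = [[-14, 15, -4], [-13, 14, -4], [-17, 18, -5]].
Q has determinant -3; Q⁻¹ = [[1, 1], [1, 2/3]].
L⁻¹K = [[-1, 6], [-11, 9], [5, -9]].
W = (L⁻¹K)Q⁻¹ = [[5, 3], [-2, -5], [-4, -1]].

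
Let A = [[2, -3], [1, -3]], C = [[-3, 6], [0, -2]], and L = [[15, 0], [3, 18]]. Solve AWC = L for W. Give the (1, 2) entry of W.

-3

W = A⁻¹LC⁻¹ (apply A⁻¹ on the left and C⁻¹ on the right).
det A = -3; the adjugate gives A⁻¹ = [[1, -1], [1/3, -2/3]].
det C = 6, so C⁻¹ = [[-1/3, -1], [0, -1/2]].
A⁻¹L = [[12, -18], [3, -12]].
W = (A⁻¹L)C⁻¹ = [[-4, -3], [-1, 3]].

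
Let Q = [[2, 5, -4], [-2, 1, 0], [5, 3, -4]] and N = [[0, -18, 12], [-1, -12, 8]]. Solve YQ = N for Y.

Y = [[-3, -3, 0], [-3, 0, 1]]

Right-multiplying both sides by Q⁻¹ gives Y = NQ⁻¹.
Q has determinant -4; Q⁻¹ = [[1, -2, -1], [2, -3, -2], [11/4, -19/4, -3]].
Y = NQ⁻¹ = [[0, -18, 12], [-1, -12, 8]] · [[1, -2, -1], [2, -3, -2], [11/4, -19/4, -3]] = [[-3, -3, 0], [-3, 0, 1]].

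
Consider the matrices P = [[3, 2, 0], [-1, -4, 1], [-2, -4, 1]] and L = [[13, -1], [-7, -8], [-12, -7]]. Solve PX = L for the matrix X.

X = [[5, -1], [-1, 1], [-6, -5]]

P is on the left of X, so left-multiply by P⁻¹: X = P⁻¹L.
det P = -2; the adjugate gives P⁻¹ = [[0, 1, -1], [1/2, -3/2, 3/2], [2, -4, 5]].
X = P⁻¹L = [[0, 1, -1], [1/2, -3/2, 3/2], [2, -4, 5]] · [[13, -1], [-7, -8], [-12, -7]] = [[5, -1], [-1, 1], [-6, -5]].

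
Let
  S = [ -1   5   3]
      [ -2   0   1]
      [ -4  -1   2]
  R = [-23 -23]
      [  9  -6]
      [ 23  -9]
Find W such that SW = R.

S is on the left of W, so left-multiply by S⁻¹: W = S⁻¹R.
det S = 5, so S⁻¹ = [[1/5, -13/5, 1], [0, 2, -1], [2/5, -21/5, 2]].
W = S⁻¹R = [[1/5, -13/5, 1], [0, 2, -1], [2/5, -21/5, 2]] · [[-23, -23], [9, -6], [23, -9]] = [[-5, 2], [-5, -3], [-1, -2]].

W = [[-5, 2], [-5, -3], [-1, -2]]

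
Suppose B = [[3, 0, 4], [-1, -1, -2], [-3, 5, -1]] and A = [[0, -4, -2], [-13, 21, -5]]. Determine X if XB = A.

B is on the right of X, so right-multiply by B⁻¹: X = AB⁻¹.
det B = 1, so B⁻¹ = [[11, 20, 4], [5, 9, 2], [-8, -15, -3]].
X = AB⁻¹ = [[0, -4, -2], [-13, 21, -5]] · [[11, 20, 4], [5, 9, 2], [-8, -15, -3]] = [[-4, -6, -2], [2, 4, 5]].

X = [[-4, -6, -2], [2, 4, 5]]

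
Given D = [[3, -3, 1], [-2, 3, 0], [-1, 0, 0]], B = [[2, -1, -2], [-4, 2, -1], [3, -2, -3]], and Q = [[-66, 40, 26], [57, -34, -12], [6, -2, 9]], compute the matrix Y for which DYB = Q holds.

Y = [[0, 3, 2], [-2, -1, 5], [-2, -4, -5]]

Isolating Y: multiply by D⁻¹ from the left and B⁻¹ from the right, so Y = D⁻¹QB⁻¹.
det D = 3; the adjugate gives D⁻¹ = [[0, 0, -1], [0, 1/3, -2/3], [1, 1, 1]].
B has determinant -5; B⁻¹ = [[8/5, -1/5, -1], [3, 0, -2], [-2/5, -1/5, 0]].
D⁻¹Q = [[-6, 2, -9], [15, -10, -10], [-3, 4, 23]].
Y = (D⁻¹Q)B⁻¹ = [[0, 3, 2], [-2, -1, 5], [-2, -4, -5]].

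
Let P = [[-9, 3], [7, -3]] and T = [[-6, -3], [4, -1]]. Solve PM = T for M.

M = [[1, 2], [1, 5]]

Since P multiplies M on the left, M = P⁻¹T.
P has determinant 6; P⁻¹ = [[-1/2, -1/2], [-7/6, -3/2]].
M = P⁻¹T = [[-1/2, -1/2], [-7/6, -3/2]] · [[-6, -3], [4, -1]] = [[1, 2], [1, 5]].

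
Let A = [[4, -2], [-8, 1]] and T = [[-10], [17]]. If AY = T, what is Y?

Left-multiplying both sides by A⁻¹ gives Y = A⁻¹T.
A has determinant -12; A⁻¹ = [[-1/12, -1/6], [-2/3, -1/3]].
Y = A⁻¹T = [[-1/12, -1/6], [-2/3, -1/3]] · [[-10], [17]] = [[-2], [1]].

Y = [[-2], [1]]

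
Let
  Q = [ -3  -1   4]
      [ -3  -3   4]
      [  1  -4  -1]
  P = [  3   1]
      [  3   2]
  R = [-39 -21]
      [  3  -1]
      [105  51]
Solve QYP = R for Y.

Left-multiply by Q⁻¹ and right-multiply by P⁻¹: Y = Q⁻¹RP⁻¹.
Q has determinant 2; Q⁻¹ = [[19/2, -17/2, 4], [1/2, -1/2, 0], [15/2, -13/2, 3]].
det P = 3, so P⁻¹ = [[2/3, -1/3], [-1, 1]].
Q⁻¹R = [[24, 13], [-21, -10], [3, 2]].
Y = (Q⁻¹R)P⁻¹ = [[3, 5], [-4, -3], [0, 1]].

Y = [[3, 5], [-4, -3], [0, 1]]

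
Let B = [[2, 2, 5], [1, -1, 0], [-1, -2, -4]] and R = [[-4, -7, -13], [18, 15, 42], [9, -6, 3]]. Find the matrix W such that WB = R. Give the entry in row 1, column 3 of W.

B is on the right of W, so right-multiply by B⁻¹: W = RB⁻¹.
det B = 1; the adjugate gives B⁻¹ = [[4, -2, 5], [4, -3, 5], [-3, 2, -4]].
W = RB⁻¹ = [[-4, -7, -13], [18, 15, 42], [9, -6, 3]] · [[4, -2, 5], [4, -3, 5], [-3, 2, -4]] = [[-5, 3, -3], [6, 3, -3], [3, 6, 3]].

-3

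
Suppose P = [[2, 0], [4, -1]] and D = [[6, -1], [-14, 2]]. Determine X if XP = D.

X = [[1, 1], [-3, -2]]

Right-multiplying both sides by P⁻¹ gives X = DP⁻¹.
det P = -2; the adjugate gives P⁻¹ = [[1/2, 0], [2, -1]].
X = DP⁻¹ = [[6, -1], [-14, 2]] · [[1/2, 0], [2, -1]] = [[1, 1], [-3, -2]].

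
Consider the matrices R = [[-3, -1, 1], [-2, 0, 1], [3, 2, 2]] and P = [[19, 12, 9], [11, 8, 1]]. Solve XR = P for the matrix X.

Since R sits to the right of X, X = PR⁻¹.
det R = -5, so R⁻¹ = [[2/5, -4/5, 1/5], [-7/5, 9/5, -1/5], [4/5, -3/5, 2/5]].
X = PR⁻¹ = [[19, 12, 9], [11, 8, 1]] · [[2/5, -4/5, 1/5], [-7/5, 9/5, -1/5], [4/5, -3/5, 2/5]] = [[-2, 1, 5], [-6, 5, 1]].

X = [[-2, 1, 5], [-6, 5, 1]]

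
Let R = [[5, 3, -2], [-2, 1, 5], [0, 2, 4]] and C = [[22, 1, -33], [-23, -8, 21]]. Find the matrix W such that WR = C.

Since R sits to the right of W, W = CR⁻¹.
det R = 2, so R⁻¹ = [[-3, -8, 17/2], [4, 10, -21/2], [-2, -5, 11/2]].
W = CR⁻¹ = [[22, 1, -33], [-23, -8, 21]] · [[-3, -8, 17/2], [4, 10, -21/2], [-2, -5, 11/2]] = [[4, -1, -5], [-5, -1, 4]].

W = [[4, -1, -5], [-5, -1, 4]]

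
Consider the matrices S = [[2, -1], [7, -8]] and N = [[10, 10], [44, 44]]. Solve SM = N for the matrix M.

Left-multiplying both sides by S⁻¹ gives M = S⁻¹N.
det S = -9, so S⁻¹ = [[8/9, -1/9], [7/9, -2/9]].
M = S⁻¹N = [[8/9, -1/9], [7/9, -2/9]] · [[10, 10], [44, 44]] = [[4, 4], [-2, -2]].

M = [[4, 4], [-2, -2]]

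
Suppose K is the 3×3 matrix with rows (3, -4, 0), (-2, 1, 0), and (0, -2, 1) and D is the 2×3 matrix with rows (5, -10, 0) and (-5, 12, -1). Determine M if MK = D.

K is on the right of M, so right-multiply by K⁻¹: M = DK⁻¹.
det K = -5, so K⁻¹ = [[-1/5, -4/5, 0], [-2/5, -3/5, 0], [-4/5, -6/5, 1]].
M = DK⁻¹ = [[5, -10, 0], [-5, 12, -1]] · [[-1/5, -4/5, 0], [-2/5, -3/5, 0], [-4/5, -6/5, 1]] = [[3, 2, 0], [-3, -2, -1]].

M = [[3, 2, 0], [-3, -2, -1]]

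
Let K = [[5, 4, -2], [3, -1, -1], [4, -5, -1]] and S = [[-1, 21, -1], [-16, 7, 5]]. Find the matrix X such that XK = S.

Since K sits to the right of X, X = SK⁻¹.
det K = -2; the adjugate gives K⁻¹ = [[2, -7, 3], [1/2, -3/2, 1/2], [11/2, -41/2, 17/2]].
X = SK⁻¹ = [[-1, 21, -1], [-16, 7, 5]] · [[2, -7, 3], [1/2, -3/2, 1/2], [11/2, -41/2, 17/2]] = [[3, -4, -1], [-1, -1, -2]].

X = [[3, -4, -1], [-1, -1, -2]]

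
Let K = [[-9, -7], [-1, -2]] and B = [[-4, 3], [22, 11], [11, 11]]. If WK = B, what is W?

W = [[1, -5], [-3, 5], [-1, -2]]

Right-multiplying both sides by K⁻¹ gives W = BK⁻¹.
K has determinant 11; K⁻¹ = [[-2/11, 7/11], [1/11, -9/11]].
W = BK⁻¹ = [[-4, 3], [22, 11], [11, 11]] · [[-2/11, 7/11], [1/11, -9/11]] = [[1, -5], [-3, 5], [-1, -2]].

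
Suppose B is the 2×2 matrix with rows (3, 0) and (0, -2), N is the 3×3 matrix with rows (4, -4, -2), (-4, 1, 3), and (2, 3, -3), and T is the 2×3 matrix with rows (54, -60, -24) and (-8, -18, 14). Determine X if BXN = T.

X = [[4, -1, -1], [-1, -1, 2]]

Isolating X: multiply by B⁻¹ from the left and N⁻¹ from the right, so X = B⁻¹TN⁻¹.
det B = -6, so B⁻¹ = [[1/3, 0], [0, -1/2]].
det N = 4; the adjugate gives N⁻¹ = [[-3, -9/2, -5/2], [-3/2, -2, -1], [-7/2, -5, -3]].
B⁻¹T = [[18, -20, -8], [4, 9, -7]].
X = (B⁻¹T)N⁻¹ = [[4, -1, -1], [-1, -1, 2]].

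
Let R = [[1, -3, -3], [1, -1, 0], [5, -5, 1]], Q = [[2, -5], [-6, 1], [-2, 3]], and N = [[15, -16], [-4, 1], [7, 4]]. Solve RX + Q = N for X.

RX = N − Q = [[13, -11], [2, 0], [9, 1]].
Since R multiplies X on the left, X = R⁻¹(N − Q).
det R = 2; the adjugate gives R⁻¹ = [[-1/2, 9, -3/2], [-1/2, 8, -3/2], [0, -5, 1]].
X = R⁻¹(N − Q) = [[-2, 4], [-4, 4], [-1, 1]].

X = [[-2, 4], [-4, 4], [-1, 1]]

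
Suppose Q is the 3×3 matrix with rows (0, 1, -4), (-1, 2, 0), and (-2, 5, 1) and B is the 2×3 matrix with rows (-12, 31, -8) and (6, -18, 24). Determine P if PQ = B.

P = [[3, 4, 4], [-6, -6, 0]]

Since Q sits to the right of P, P = BQ⁻¹.
det Q = 5, so Q⁻¹ = [[2/5, -21/5, 8/5], [1/5, -8/5, 4/5], [-1/5, -2/5, 1/5]].
P = BQ⁻¹ = [[-12, 31, -8], [6, -18, 24]] · [[2/5, -21/5, 8/5], [1/5, -8/5, 4/5], [-1/5, -2/5, 1/5]] = [[3, 4, 4], [-6, -6, 0]].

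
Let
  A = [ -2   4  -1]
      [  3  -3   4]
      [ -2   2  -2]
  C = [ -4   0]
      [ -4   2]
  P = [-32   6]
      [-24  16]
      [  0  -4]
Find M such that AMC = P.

M = [[-1, -4], [1, 0], [1, 5]]

M = A⁻¹PC⁻¹ (apply A⁻¹ on the left and C⁻¹ on the right).
det A = -4; the adjugate gives A⁻¹ = [[1/2, -3/2, -13/4], [1/2, -1/2, -5/4], [0, 1, 3/2]].
det C = -8, so C⁻¹ = [[-1/4, 0], [-1/2, 1/2]].
A⁻¹P = [[20, -8], [-4, 0], [-24, 10]].
M = (A⁻¹P)C⁻¹ = [[-1, -4], [1, 0], [1, 5]].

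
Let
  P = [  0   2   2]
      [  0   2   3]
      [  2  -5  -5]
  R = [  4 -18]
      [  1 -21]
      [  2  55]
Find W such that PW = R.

Since P multiplies W on the left, W = P⁻¹R.
det P = 4; the adjugate gives P⁻¹ = [[5/4, 0, 1/2], [3/2, -1, 0], [-1, 1, 0]].
W = P⁻¹R = [[5/4, 0, 1/2], [3/2, -1, 0], [-1, 1, 0]] · [[4, -18], [1, -21], [2, 55]] = [[6, 5], [5, -6], [-3, -3]].

W = [[6, 5], [5, -6], [-3, -3]]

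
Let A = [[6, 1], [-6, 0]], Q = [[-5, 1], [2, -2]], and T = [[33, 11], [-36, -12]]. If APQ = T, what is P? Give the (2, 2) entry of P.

P = A⁻¹TQ⁻¹ (apply A⁻¹ on the left and Q⁻¹ on the right).
det A = 6, so A⁻¹ = [[0, -1/6], [1, 1]].
Q has determinant 8; Q⁻¹ = [[-1/4, -1/8], [-1/4, -5/8]].
A⁻¹T = [[6, 2], [-3, -1]].
P = (A⁻¹T)Q⁻¹ = [[-2, -2], [1, 1]].

1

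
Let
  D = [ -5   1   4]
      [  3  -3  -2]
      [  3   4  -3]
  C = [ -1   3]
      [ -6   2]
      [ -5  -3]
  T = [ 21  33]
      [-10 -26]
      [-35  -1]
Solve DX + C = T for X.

DX = T − C = [[22, 30], [-4, -28], [-30, 2]].
Since D multiplies X on the left, X = D⁻¹(T − C).
det D = 2; the adjugate gives D⁻¹ = [[17/2, 19/2, 5], [3/2, 3/2, 1], [21/2, 23/2, 6]].
X = D⁻¹(T − C) = [[-1, -1], [-3, 5], [5, 5]].

X = [[-1, -1], [-3, 5], [5, 5]]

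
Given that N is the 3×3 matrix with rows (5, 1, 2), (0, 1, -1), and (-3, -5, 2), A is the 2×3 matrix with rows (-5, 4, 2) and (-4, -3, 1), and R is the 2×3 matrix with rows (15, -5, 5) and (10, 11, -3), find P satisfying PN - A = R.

P = [[2, -3, 0], [0, -2, -2]]

PN = R + A = [[10, -1, 7], [6, 8, -2]].
N is on the right of P, so right-multiply by N⁻¹: P = (R + A)N⁻¹.
det N = -6, so N⁻¹ = [[1/2, 2, 1/2], [-1/2, -8/3, -5/6], [-1/2, -11/3, -5/6]].
P = (R + A)N⁻¹ = [[2, -3, 0], [0, -2, -2]].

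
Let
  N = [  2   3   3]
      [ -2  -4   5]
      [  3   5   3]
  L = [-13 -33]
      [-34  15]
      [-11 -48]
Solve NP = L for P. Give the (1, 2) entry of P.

-3

Left-multiplying both sides by N⁻¹ gives P = N⁻¹L.
N has determinant -5; N⁻¹ = [[37/5, -6/5, -27/5], [-21/5, 3/5, 16/5], [-2/5, 1/5, 2/5]].
P = N⁻¹L = [[37/5, -6/5, -27/5], [-21/5, 3/5, 16/5], [-2/5, 1/5, 2/5]] · [[-13, -33], [-34, 15], [-11, -48]] = [[4, -3], [-1, -6], [-6, -3]].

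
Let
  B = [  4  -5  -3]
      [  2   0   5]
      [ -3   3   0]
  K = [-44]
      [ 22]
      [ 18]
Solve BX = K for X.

Left-multiplying both sides by B⁻¹ gives X = B⁻¹K.
det B = -3; the adjugate gives B⁻¹ = [[5, 3, 25/3], [5, 3, 26/3], [-2, -1, -10/3]].
X = B⁻¹K = [[5, 3, 25/3], [5, 3, 26/3], [-2, -1, -10/3]] · [[-44], [22], [18]] = [[-4], [2], [6]].

X = [[-4], [2], [6]]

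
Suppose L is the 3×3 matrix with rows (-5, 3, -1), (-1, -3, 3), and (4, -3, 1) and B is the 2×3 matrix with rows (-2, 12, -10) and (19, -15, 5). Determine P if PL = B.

P = [[1, -3, 0], [1, 0, 6]]

Since L sits to the right of P, P = BL⁻¹.
det L = -6; the adjugate gives L⁻¹ = [[-1, 0, -1], [-13/6, 1/6, -8/3], [-5/2, 1/2, -3]].
P = BL⁻¹ = [[-2, 12, -10], [19, -15, 5]] · [[-1, 0, -1], [-13/6, 1/6, -8/3], [-5/2, 1/2, -3]] = [[1, -3, 0], [1, 0, 6]].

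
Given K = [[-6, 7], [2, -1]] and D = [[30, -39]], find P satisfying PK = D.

P = [[-6, -3]]

K is on the right of P, so right-multiply by K⁻¹: P = DK⁻¹.
K has determinant -8; K⁻¹ = [[1/8, 7/8], [1/4, 3/4]].
P = DK⁻¹ = [[30, -39]] · [[1/8, 7/8], [1/4, 3/4]] = [[-6, -3]].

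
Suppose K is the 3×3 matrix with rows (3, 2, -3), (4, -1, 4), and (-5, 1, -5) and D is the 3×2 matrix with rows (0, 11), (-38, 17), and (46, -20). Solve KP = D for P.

P = [[-6, 5], [6, -5], [-2, -2]]

Since K multiplies P on the left, P = K⁻¹D.
K has determinant 6; K⁻¹ = [[1/6, 7/6, 5/6], [0, -5, -4], [-1/6, -13/6, -11/6]].
P = K⁻¹D = [[1/6, 7/6, 5/6], [0, -5, -4], [-1/6, -13/6, -11/6]] · [[0, 11], [-38, 17], [46, -20]] = [[-6, 5], [6, -5], [-2, -2]].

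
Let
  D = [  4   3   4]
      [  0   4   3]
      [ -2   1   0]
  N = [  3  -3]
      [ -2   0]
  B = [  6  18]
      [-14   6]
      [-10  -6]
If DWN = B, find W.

W = [[-2, -2], [-2, 4], [2, -4]]

Isolating W: multiply by D⁻¹ from the left and N⁻¹ from the right, so W = D⁻¹BN⁻¹.
D has determinant 2; D⁻¹ = [[-3/2, 2, -7/2], [-3, 4, -6], [4, -5, 8]].
det N = -6; the adjugate gives N⁻¹ = [[0, -1/2], [-1/3, -1/2]].
D⁻¹B = [[-2, 6], [-14, 6], [14, -6]].
W = (D⁻¹B)N⁻¹ = [[-2, -2], [-2, 4], [2, -4]].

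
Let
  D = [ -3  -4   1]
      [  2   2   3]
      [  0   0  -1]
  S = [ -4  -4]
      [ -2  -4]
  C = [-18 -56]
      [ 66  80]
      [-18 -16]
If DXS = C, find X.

Left-multiply by D⁻¹ and right-multiply by S⁻¹: X = D⁻¹CS⁻¹.
det D = -2; the adjugate gives D⁻¹ = [[1, 2, 7], [-1, -3/2, -11/2], [0, 0, -1]].
det S = 8, so S⁻¹ = [[-1/2, 1/2], [1/4, -1/2]].
D⁻¹C = [[-12, -8], [18, 24], [18, 16]].
X = (D⁻¹C)S⁻¹ = [[4, -2], [-3, -3], [-5, 1]].

X = [[4, -2], [-3, -3], [-5, 1]]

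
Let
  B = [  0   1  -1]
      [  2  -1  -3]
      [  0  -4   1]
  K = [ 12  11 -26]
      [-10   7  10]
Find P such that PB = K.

Since B sits to the right of P, P = KB⁻¹.
det B = 6; the adjugate gives B⁻¹ = [[-13/6, 1/2, -2/3], [-1/3, 0, -1/3], [-4/3, 0, -1/3]].
P = KB⁻¹ = [[12, 11, -26], [-10, 7, 10]] · [[-13/6, 1/2, -2/3], [-1/3, 0, -1/3], [-4/3, 0, -1/3]] = [[5, 6, -3], [6, -5, 1]].

P = [[5, 6, -3], [6, -5, 1]]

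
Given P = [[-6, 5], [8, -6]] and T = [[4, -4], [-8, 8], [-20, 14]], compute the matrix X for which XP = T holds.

X = [[-2, -1], [4, 2], [-2, -4]]

Since P sits to the right of X, X = TP⁻¹.
det P = -4, so P⁻¹ = [[3/2, 5/4], [2, 3/2]].
X = TP⁻¹ = [[4, -4], [-8, 8], [-20, 14]] · [[3/2, 5/4], [2, 3/2]] = [[-2, -1], [4, 2], [-2, -4]].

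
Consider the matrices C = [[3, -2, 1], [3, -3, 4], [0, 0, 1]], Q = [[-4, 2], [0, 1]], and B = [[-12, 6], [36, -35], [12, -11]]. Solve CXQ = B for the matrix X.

X = [[4, 3], [3, 2], [-3, -5]]

X = C⁻¹BQ⁻¹ (apply C⁻¹ on the left and Q⁻¹ on the right).
C has determinant -3; C⁻¹ = [[1, -2/3, 5/3], [1, -1, 3], [0, 0, 1]].
det Q = -4, so Q⁻¹ = [[-1/4, 1/2], [0, 1]].
C⁻¹B = [[-16, 11], [-12, 8], [12, -11]].
X = (C⁻¹B)Q⁻¹ = [[4, 3], [3, 2], [-3, -5]].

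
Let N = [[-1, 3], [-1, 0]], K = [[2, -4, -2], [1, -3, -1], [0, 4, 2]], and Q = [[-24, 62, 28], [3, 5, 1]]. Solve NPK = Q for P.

P = [[-3, 3, -2], [-4, -1, 0]]

Left-multiply by N⁻¹ and right-multiply by K⁻¹: P = N⁻¹QK⁻¹.
N has determinant 3; N⁻¹ = [[0, -1], [1/3, -1/3]].
det K = -4, so K⁻¹ = [[1/2, 0, 1/2], [1/2, -1, 0], [-1, 2, 1/2]].
N⁻¹Q = [[-3, -5, -1], [-9, 19, 9]].
P = (N⁻¹Q)K⁻¹ = [[-3, 3, -2], [-4, -1, 0]].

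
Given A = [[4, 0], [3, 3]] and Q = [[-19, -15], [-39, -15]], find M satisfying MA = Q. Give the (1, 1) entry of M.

Since A sits to the right of M, M = QA⁻¹.
det A = 12; the adjugate gives A⁻¹ = [[1/4, 0], [-1/4, 1/3]].
M = QA⁻¹ = [[-19, -15], [-39, -15]] · [[1/4, 0], [-1/4, 1/3]] = [[-1, -5], [-6, -5]].

-1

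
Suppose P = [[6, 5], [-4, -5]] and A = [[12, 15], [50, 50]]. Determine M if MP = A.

M = [[0, -3], [5, -5]]

Right-multiplying both sides by P⁻¹ gives M = AP⁻¹.
P has determinant -10; P⁻¹ = [[1/2, 1/2], [-2/5, -3/5]].
M = AP⁻¹ = [[12, 15], [50, 50]] · [[1/2, 1/2], [-2/5, -3/5]] = [[0, -3], [5, -5]].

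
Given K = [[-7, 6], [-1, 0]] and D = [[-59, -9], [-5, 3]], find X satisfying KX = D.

K is on the left of X, so left-multiply by K⁻¹: X = K⁻¹D.
det K = 6; the adjugate gives K⁻¹ = [[0, -1], [1/6, -7/6]].
X = K⁻¹D = [[0, -1], [1/6, -7/6]] · [[-59, -9], [-5, 3]] = [[5, -3], [-4, -5]].

X = [[5, -3], [-4, -5]]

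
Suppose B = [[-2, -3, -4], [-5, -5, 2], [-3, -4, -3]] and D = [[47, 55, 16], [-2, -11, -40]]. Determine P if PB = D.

Since B sits to the right of P, P = DB⁻¹.
det B = -3; the adjugate gives B⁻¹ = [[-23/3, -7/3, 26/3], [7, 2, -8], [-5/3, -1/3, 5/3]].
P = DB⁻¹ = [[47, 55, 16], [-2, -11, -40]] · [[-23/3, -7/3, 26/3], [7, 2, -8], [-5/3, -1/3, 5/3]] = [[-2, -5, -6], [5, -4, 4]].

P = [[-2, -5, -6], [5, -4, 4]]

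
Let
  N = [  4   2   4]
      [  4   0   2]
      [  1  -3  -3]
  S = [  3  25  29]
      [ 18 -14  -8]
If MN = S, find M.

M = [[5, -3, -5], [2, 1, 6]]

Since N sits to the right of M, M = SN⁻¹.
det N = 4, so N⁻¹ = [[3/2, -3/2, 1], [7/2, -4, 2], [-3, 7/2, -2]].
M = SN⁻¹ = [[3, 25, 29], [18, -14, -8]] · [[3/2, -3/2, 1], [7/2, -4, 2], [-3, 7/2, -2]] = [[5, -3, -5], [2, 1, 6]].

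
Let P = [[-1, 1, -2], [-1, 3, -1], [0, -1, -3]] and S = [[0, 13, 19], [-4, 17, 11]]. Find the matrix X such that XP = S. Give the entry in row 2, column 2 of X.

Right-multiplying both sides by P⁻¹ gives X = SP⁻¹.
P has determinant 5; P⁻¹ = [[-2, 1, 1], [-3/5, 3/5, 1/5], [1/5, -1/5, -2/5]].
X = SP⁻¹ = [[0, 13, 19], [-4, 17, 11]] · [[-2, 1, 1], [-3/5, 3/5, 1/5], [1/5, -1/5, -2/5]] = [[-4, 4, -5], [0, 4, -5]].

4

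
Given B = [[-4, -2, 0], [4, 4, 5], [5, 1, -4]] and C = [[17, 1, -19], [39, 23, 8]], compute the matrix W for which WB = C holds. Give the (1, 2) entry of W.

Right-multiplying both sides by B⁻¹ gives W = CB⁻¹.
det B = 2, so B⁻¹ = [[-21/2, -4, -5], [41/2, 8, 10], [-8, -3, -4]].
W = CB⁻¹ = [[17, 1, -19], [39, 23, 8]] · [[-21/2, -4, -5], [41/2, 8, 10], [-8, -3, -4]] = [[-6, -3, 1], [-2, 4, 3]].

-3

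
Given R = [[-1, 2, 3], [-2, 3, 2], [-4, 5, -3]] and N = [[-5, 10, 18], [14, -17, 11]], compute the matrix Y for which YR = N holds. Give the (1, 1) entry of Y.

3

Since R sits to the right of Y, Y = NR⁻¹.
det R = -3, so R⁻¹ = [[19/3, -7, 5/3], [14/3, -5, 4/3], [-2/3, 1, -1/3]].
Y = NR⁻¹ = [[-5, 10, 18], [14, -17, 11]] · [[19/3, -7, 5/3], [14/3, -5, 4/3], [-2/3, 1, -1/3]] = [[3, 3, -1], [2, -2, -3]].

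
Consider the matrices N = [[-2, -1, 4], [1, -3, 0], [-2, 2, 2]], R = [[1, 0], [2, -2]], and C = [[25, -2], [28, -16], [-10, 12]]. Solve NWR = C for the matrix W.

W = [[-3, -1], [-5, -3], [3, -1]]

Left-multiply by N⁻¹ and right-multiply by R⁻¹: W = N⁻¹CR⁻¹.
det N = -2, so N⁻¹ = [[3, -5, -6], [1, -2, -2], [2, -3, -7/2]].
R has determinant -2; R⁻¹ = [[1, 0], [1, -1/2]].
N⁻¹C = [[-5, 2], [-11, 6], [1, 2]].
W = (N⁻¹C)R⁻¹ = [[-3, -1], [-5, -3], [3, -1]].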